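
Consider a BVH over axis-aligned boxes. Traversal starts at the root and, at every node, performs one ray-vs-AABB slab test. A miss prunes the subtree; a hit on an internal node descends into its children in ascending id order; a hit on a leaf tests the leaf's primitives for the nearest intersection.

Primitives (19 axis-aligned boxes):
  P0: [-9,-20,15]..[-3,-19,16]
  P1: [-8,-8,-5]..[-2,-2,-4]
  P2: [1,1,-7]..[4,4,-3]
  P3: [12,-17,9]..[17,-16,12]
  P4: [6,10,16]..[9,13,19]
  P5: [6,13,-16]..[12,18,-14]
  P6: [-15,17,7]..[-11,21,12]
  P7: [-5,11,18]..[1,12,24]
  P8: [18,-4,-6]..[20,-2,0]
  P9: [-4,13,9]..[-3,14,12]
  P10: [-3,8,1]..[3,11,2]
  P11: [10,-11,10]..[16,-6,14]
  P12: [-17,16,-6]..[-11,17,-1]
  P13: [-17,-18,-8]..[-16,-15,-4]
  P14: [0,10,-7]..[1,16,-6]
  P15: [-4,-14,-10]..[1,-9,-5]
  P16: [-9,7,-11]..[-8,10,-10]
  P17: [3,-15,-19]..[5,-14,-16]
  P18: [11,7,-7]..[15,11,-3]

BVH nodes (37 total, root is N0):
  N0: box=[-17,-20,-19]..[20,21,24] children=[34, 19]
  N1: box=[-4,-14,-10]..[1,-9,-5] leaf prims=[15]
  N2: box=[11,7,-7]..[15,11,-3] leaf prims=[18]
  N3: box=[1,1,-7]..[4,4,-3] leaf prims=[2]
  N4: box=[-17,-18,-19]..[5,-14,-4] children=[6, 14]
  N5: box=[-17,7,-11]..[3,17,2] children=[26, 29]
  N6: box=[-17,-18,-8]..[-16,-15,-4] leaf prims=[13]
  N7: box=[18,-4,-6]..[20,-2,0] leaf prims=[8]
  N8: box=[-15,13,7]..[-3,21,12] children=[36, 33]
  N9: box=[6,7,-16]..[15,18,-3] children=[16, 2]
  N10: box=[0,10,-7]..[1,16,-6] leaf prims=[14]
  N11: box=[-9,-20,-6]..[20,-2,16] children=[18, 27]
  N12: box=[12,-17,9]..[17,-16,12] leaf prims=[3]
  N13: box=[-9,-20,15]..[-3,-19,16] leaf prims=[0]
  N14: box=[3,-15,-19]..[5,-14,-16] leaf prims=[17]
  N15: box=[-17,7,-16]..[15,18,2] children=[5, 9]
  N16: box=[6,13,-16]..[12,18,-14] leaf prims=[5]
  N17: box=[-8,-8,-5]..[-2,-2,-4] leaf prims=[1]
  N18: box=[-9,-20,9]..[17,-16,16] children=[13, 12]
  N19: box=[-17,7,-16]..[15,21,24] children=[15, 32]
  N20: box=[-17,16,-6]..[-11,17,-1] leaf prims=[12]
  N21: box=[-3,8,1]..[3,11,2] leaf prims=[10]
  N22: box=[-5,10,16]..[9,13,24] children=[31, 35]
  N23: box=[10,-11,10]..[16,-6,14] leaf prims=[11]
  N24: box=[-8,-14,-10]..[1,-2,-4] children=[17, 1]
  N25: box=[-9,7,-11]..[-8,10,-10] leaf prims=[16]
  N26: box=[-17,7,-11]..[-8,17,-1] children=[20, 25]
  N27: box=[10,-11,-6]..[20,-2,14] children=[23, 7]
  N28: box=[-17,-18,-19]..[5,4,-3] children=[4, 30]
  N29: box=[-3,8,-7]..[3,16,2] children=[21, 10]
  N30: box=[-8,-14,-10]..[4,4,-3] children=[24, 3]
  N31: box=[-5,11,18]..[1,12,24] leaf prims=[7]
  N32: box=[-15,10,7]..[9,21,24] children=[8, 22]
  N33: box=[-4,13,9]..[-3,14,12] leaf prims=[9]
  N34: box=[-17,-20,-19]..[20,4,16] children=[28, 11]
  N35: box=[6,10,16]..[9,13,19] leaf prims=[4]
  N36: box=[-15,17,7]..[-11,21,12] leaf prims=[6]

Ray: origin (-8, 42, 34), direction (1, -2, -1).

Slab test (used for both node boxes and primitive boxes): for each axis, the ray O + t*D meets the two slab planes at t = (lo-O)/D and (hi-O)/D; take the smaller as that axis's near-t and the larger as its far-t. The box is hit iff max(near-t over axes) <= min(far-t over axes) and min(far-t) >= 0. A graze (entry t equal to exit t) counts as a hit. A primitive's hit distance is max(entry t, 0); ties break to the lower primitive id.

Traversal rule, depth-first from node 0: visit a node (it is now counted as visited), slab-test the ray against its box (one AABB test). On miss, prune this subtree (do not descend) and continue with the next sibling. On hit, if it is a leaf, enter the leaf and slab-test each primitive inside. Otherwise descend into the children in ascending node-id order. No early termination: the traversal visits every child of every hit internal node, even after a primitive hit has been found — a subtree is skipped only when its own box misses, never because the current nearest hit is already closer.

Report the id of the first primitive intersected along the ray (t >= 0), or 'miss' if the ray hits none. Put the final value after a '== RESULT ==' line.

Traverse from the root:
N0 x:[-9,28] y:[21/2,31] z:[10,53] -> hit [21/2,28], descend [19, 34]
  N19 x:[-9,23] y:[21/2,35/2] z:[10,50] -> hit [21/2,35/2], descend [15, 32]
    N15 x:[-9,23] y:[12,35/2] z:[32,50] -> miss, prune
    N32 x:[-7,17] y:[21/2,16] z:[10,27] -> hit [21/2,16], descend [8, 22]
      N8 x:[-7,5] y:[21/2,29/2] z:[22,27] -> miss, prune
      N22 x:[3,17] y:[29/2,16] z:[10,18] -> hit [29/2,16], descend [31, 35]
        N31 x:[3,9] y:[15,31/2] z:[10,16] -> miss, prune
        N35 x:[14,17] y:[29/2,16] z:[15,18] -> hit [15,16] leaf, test {P4@t=15}
  N34 x:[-9,28] y:[19,31] z:[18,53] -> hit [19,28], descend [11, 28]
    N11 x:[-1,28] y:[22,31] z:[18,40] -> hit [22,28], descend [18, 27]
      N18 x:[-1,25] y:[29,31] z:[18,25] -> miss, prune
      N27 x:[18,28] y:[22,53/2] z:[20,40] -> hit [22,53/2], descend [7, 23]
        N7 x:[26,28] y:[22,23] z:[34,40] -> miss, prune
        N23 x:[18,24] y:[24,53/2] z:[20,24] -> hit [24,24] leaf, test {P11@t=24}
    N28 x:[-9,13] y:[19,30] z:[37,53] -> miss, prune

Summary -> nodes [0, 19, 15, 32, 8, 22, 31, 35, 34, 11, 18, 27, 7, 23, 28]; box-tests=15; leaf-entries=2; first=P4

== RESULT ==
4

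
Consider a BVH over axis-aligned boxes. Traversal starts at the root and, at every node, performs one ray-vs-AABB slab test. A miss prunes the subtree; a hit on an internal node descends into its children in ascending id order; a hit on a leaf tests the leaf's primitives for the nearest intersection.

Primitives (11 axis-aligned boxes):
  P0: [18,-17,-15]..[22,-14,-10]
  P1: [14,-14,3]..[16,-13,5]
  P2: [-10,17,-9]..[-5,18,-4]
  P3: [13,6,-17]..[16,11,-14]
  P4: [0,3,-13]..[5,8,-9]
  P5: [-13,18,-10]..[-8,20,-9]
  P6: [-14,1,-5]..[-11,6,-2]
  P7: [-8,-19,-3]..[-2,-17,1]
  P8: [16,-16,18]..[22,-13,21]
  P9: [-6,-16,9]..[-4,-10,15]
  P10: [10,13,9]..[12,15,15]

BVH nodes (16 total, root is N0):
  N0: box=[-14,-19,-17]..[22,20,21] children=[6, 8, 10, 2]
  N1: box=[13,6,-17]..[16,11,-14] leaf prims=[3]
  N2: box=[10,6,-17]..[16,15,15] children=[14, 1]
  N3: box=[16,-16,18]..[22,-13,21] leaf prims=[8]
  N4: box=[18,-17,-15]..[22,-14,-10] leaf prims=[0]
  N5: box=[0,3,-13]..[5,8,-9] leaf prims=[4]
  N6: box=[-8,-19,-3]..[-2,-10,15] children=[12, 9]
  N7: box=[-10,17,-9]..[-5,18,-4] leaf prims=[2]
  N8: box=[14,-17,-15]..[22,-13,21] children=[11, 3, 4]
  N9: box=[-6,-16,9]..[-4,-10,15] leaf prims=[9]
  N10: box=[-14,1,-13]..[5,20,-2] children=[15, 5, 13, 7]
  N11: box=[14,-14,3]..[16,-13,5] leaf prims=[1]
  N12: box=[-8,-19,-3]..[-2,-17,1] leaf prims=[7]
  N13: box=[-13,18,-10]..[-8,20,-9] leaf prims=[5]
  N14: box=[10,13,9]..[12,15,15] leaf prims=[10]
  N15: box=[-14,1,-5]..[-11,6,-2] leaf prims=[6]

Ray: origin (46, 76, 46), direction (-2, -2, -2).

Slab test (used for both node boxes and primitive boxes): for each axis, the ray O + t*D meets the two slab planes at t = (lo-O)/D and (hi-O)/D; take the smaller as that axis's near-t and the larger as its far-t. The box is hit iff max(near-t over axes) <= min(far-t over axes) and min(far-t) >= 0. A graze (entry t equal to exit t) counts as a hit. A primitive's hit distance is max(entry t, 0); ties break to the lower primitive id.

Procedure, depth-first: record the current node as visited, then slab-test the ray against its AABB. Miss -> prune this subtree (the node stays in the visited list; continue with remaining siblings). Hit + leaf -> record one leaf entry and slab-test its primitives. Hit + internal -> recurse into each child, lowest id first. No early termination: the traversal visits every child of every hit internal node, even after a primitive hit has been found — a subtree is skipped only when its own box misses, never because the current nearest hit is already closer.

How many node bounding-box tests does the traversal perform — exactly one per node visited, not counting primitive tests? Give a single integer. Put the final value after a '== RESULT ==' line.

Trace the traversal:
N0 x:[12,30] y:[28,95/2] z:[25/2,63/2] -> hit [28,30], descend [2, 6, 8, 10]
  N2 x:[15,18] y:[61/2,35] z:[31/2,63/2] -> miss, prune
  N6 x:[24,27] y:[43,95/2] z:[31/2,49/2] -> miss, prune
  N8 x:[12,16] y:[89/2,93/2] z:[25/2,61/2] -> miss, prune
  N10 x:[41/2,30] y:[28,75/2] z:[24,59/2] -> hit [28,59/2], descend [5, 7, 13, 15]
    N5 x:[41/2,23] y:[34,73/2] z:[55/2,59/2] -> miss, prune
    N7 x:[51/2,28] y:[29,59/2] z:[25,55/2] -> miss, prune
    N13 x:[27,59/2] y:[28,29] z:[55/2,28] -> hit [28,28] leaf, test {P5@t=28}
    N15 x:[57/2,30] y:[35,75/2] z:[24,51/2] -> miss, prune

9 AABB tests over nodes [0, 2, 6, 8, 10, 5, 7, 13, 15]; 1 leaf entered; closest P5.

== RESULT ==
9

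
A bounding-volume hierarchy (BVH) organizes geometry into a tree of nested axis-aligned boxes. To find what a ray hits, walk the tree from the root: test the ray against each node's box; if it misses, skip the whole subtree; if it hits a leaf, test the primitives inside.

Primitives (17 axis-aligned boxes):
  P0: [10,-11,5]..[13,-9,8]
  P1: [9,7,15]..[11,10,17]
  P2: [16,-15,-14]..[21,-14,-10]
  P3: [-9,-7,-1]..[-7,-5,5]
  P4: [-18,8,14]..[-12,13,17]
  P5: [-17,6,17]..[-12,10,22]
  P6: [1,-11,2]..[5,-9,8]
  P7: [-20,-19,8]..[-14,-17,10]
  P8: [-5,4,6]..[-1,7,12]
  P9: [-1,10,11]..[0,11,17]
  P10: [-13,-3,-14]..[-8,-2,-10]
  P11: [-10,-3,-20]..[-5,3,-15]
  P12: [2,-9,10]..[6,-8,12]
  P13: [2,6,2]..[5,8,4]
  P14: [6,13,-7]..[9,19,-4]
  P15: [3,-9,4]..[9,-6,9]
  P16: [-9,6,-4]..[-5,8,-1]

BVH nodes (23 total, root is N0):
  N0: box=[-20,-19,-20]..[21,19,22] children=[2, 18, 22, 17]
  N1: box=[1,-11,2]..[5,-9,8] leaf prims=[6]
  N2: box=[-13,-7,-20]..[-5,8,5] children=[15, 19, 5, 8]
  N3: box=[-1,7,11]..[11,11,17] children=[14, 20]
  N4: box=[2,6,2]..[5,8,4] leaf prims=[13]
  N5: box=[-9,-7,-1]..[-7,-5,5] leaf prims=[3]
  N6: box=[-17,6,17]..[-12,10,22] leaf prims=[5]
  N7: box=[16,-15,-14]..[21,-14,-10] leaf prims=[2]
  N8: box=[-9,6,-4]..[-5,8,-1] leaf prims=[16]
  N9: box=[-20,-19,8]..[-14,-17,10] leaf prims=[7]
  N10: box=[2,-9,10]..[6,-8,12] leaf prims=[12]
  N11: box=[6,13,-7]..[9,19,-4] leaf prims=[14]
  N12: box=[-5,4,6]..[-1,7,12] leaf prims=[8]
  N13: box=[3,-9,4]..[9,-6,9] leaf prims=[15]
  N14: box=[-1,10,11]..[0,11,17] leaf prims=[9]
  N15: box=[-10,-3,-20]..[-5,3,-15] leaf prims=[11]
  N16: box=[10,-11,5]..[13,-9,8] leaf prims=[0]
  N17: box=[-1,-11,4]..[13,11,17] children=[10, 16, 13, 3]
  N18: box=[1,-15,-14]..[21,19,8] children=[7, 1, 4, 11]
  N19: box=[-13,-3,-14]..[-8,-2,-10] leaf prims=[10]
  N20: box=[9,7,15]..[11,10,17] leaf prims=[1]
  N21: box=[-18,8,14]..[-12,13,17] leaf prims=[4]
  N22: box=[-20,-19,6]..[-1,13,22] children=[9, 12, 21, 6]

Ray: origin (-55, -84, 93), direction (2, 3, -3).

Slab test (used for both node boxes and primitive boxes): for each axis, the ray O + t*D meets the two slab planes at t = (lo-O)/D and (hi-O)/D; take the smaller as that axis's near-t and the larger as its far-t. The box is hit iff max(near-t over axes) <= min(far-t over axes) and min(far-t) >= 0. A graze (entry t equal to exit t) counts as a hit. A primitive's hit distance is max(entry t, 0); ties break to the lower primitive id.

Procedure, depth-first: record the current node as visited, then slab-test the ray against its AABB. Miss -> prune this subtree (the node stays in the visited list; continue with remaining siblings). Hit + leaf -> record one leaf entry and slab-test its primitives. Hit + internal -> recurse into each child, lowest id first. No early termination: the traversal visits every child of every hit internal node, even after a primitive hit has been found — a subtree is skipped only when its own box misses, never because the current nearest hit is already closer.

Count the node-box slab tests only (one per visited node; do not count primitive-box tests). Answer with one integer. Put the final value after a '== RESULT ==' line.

Walk:
N0 x:[35/2,38] y:[65/3,103/3] z:[71/3,113/3] -> hit [71/3,103/3], descend [2, 17, 18, 22]
  N2 x:[21,25] y:[77/3,92/3] z:[88/3,113/3] -> miss, prune
  N17 x:[27,34] y:[73/3,95/3] z:[76/3,89/3] -> hit [27,89/3], descend [3, 10, 13, 16]
    N3 x:[27,33] y:[91/3,95/3] z:[76/3,82/3] -> miss, prune
    N10 x:[57/2,61/2] y:[25,76/3] z:[27,83/3] -> miss, prune
    N13 x:[29,32] y:[25,26] z:[28,89/3] -> miss, prune
    N16 x:[65/2,34] y:[73/3,25] z:[85/3,88/3] -> miss, prune
  N18 x:[28,38] y:[23,103/3] z:[85/3,107/3] -> hit [85/3,103/3], descend [1, 4, 7, 11]
    N1 x:[28,30] y:[73/3,25] z:[85/3,91/3] -> miss, prune
    N4 x:[57/2,30] y:[30,92/3] z:[89/3,91/3] -> hit [30,30] leaf, test {P13@t=30}
    N7 x:[71/2,38] y:[23,70/3] z:[103/3,107/3] -> miss, prune
    N11 x:[61/2,32] y:[97/3,103/3] z:[97/3,100/3] -> miss, prune
  N22 x:[35/2,27] y:[65/3,97/3] z:[71/3,29] -> hit [71/3,27], descend [6, 9, 12, 21]
    N6 x:[19,43/2] y:[30,94/3] z:[71/3,76/3] -> miss, prune
    N9 x:[35/2,41/2] y:[65/3,67/3] z:[83/3,85/3] -> miss, prune
    N12 x:[25,27] y:[88/3,91/3] z:[27,29] -> miss, prune
    N21 x:[37/2,43/2] y:[92/3,97/3] z:[76/3,79/3] -> miss, prune

Summary -> nodes [0, 2, 17, 3, 10, 13, 16, 18, 1, 4, 7, 11, 22, 6, 9, 12, 21]; box-tests=17; leaf-entries=1; first=P13

== RESULT ==
17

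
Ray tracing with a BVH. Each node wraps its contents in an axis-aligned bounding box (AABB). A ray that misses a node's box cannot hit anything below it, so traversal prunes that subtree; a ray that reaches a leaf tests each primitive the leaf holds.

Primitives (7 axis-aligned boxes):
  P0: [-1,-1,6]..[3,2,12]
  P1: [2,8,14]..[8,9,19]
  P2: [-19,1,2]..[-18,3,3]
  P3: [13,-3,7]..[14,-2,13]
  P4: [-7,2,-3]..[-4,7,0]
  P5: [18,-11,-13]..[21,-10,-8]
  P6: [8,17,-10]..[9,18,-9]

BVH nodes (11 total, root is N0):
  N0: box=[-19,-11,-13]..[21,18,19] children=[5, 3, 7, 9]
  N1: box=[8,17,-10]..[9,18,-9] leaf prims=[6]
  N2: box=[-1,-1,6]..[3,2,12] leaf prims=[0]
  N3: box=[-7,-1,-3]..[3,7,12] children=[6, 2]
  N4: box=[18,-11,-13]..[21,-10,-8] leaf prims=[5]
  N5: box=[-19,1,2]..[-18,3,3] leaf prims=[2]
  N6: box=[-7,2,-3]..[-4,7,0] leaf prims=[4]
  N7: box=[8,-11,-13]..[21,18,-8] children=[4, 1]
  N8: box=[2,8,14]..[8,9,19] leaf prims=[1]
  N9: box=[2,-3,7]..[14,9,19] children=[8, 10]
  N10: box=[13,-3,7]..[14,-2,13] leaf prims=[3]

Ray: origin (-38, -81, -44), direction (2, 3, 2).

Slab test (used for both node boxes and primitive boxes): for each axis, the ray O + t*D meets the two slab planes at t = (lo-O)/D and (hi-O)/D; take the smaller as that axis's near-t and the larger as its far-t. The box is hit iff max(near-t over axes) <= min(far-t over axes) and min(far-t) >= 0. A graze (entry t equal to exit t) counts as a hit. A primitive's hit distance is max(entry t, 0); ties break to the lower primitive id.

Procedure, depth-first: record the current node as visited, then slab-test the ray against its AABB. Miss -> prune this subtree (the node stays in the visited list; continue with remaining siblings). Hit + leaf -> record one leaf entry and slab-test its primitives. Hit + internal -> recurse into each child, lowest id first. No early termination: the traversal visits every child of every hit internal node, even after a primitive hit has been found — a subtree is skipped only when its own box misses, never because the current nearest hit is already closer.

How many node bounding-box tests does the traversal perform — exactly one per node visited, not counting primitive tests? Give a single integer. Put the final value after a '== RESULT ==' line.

Walk:
N0 x:[19/2,59/2] y:[70/3,33] z:[31/2,63/2] -> hit [70/3,59/2], descend [3, 5, 7, 9]
  N3 x:[31/2,41/2] y:[80/3,88/3] z:[41/2,28] -> miss, prune
  N5 x:[19/2,10] y:[82/3,28] z:[23,47/2] -> miss, prune
  N7 x:[23,59/2] y:[70/3,33] z:[31/2,18] -> miss, prune
  N9 x:[20,26] y:[26,30] z:[51/2,63/2] -> hit [26,26], descend [8, 10]
    N8 x:[20,23] y:[89/3,30] z:[29,63/2] -> miss, prune
    N10 x:[51/2,26] y:[26,79/3] z:[51/2,57/2] -> hit [26,26] leaf, test {P3@t=26}

order=[0, 3, 5, 7, 9, 8, 10]  |boxes|=7  |leaves|=1  hit=P3

== RESULT ==
7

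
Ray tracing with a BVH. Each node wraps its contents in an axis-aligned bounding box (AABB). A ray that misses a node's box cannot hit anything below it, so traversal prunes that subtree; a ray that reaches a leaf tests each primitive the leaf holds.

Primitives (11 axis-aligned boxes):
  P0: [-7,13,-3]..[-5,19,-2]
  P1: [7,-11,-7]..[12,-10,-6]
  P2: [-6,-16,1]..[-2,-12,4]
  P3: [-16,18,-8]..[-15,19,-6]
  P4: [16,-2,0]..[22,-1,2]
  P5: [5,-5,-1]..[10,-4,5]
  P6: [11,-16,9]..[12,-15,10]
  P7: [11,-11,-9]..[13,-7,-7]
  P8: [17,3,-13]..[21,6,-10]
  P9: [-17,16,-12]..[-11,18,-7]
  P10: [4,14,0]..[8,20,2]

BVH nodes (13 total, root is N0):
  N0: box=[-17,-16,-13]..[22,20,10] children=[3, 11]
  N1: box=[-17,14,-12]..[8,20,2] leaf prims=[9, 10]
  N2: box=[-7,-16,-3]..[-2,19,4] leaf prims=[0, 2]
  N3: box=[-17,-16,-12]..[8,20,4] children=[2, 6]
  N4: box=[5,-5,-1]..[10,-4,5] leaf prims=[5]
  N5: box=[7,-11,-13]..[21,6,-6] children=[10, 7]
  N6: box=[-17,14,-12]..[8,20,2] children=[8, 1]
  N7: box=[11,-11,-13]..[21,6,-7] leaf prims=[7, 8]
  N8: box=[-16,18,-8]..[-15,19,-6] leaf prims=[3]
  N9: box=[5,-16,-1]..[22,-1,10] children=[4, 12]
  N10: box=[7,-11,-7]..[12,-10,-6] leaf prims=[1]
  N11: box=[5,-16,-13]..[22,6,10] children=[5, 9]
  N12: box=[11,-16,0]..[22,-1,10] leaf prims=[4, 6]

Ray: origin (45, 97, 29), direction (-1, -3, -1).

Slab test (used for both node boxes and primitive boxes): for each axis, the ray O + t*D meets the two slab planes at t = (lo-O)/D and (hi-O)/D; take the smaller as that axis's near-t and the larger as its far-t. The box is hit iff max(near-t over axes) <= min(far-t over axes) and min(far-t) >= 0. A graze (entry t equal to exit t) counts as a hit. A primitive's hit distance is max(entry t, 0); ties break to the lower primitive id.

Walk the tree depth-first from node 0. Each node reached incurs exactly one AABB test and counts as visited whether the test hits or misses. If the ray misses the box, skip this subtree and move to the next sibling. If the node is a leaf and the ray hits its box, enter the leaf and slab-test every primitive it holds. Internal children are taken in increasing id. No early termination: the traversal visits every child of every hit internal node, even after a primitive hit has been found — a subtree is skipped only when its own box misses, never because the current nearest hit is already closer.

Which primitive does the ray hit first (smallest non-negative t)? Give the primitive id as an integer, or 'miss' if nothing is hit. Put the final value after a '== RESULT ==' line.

Trace the traversal:
N0 x:[23,62] y:[77/3,113/3] z:[19,42] -> hit [77/3,113/3], descend [3, 11]
  N3 x:[37,62] y:[77/3,113/3] z:[25,41] -> hit [37,113/3], descend [2, 6]
    N2 x:[47,52] y:[26,113/3] z:[25,32] -> miss, prune
    N6 x:[37,62] y:[77/3,83/3] z:[27,41] -> miss, prune
  N11 x:[23,40] y:[91/3,113/3] z:[19,42] -> hit [91/3,113/3], descend [5, 9]
    N5 x:[24,38] y:[91/3,36] z:[35,42] -> hit [35,36], descend [7, 10]
      N7 x:[24,34] y:[91/3,36] z:[36,42] -> miss, prune
      N10 x:[33,38] y:[107/3,36] z:[35,36] -> hit [107/3,36] leaf, test {P1@t=107/3}
    N9 x:[23,40] y:[98/3,113/3] z:[19,30] -> miss, prune

order=[0, 3, 2, 6, 11, 5, 7, 10, 9]  |boxes|=9  |leaves|=1  hit=P1

== RESULT ==
1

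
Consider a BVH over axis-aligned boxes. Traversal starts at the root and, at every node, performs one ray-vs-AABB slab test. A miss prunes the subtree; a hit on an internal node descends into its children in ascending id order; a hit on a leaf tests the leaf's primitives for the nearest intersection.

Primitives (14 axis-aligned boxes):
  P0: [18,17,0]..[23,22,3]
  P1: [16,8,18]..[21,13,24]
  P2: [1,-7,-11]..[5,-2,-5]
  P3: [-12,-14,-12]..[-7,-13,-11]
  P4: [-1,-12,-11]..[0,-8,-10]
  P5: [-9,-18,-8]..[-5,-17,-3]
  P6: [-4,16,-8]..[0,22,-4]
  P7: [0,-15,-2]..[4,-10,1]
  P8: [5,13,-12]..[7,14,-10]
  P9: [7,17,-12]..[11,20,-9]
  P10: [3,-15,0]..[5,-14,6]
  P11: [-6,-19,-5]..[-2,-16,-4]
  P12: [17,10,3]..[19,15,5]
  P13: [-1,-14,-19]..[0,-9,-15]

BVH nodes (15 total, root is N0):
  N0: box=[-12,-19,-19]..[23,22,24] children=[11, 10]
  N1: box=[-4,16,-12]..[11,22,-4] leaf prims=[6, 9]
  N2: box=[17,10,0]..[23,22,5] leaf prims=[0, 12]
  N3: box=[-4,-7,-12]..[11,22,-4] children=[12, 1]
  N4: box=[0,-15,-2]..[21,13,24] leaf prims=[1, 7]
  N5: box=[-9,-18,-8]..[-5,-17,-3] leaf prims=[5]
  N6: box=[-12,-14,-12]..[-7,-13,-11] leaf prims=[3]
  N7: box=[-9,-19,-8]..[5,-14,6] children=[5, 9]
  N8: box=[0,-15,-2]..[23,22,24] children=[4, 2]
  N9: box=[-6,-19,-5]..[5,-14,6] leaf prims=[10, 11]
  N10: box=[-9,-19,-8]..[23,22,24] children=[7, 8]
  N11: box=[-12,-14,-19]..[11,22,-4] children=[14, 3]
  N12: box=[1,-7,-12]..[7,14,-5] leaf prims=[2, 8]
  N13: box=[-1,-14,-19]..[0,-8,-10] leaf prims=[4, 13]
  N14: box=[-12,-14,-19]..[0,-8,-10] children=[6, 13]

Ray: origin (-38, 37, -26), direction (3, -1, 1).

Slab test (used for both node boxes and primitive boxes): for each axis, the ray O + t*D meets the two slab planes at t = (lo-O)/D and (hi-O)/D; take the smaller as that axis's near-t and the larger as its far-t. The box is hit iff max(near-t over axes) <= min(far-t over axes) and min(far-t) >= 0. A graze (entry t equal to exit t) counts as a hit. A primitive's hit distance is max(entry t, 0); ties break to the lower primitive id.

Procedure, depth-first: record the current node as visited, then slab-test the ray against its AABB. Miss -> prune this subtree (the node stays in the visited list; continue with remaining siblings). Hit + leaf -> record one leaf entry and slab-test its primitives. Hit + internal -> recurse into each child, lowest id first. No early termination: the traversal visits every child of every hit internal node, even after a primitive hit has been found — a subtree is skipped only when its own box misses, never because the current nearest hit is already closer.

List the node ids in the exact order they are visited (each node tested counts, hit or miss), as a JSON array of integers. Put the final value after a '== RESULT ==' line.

Walk:
N0 x:[26/3,61/3] y:[15,56] z:[7,50] -> hit [15,61/3], descend [10, 11]
  N10 x:[29/3,61/3] y:[15,56] z:[18,50] -> hit [18,61/3], descend [7, 8]
    N7 x:[29/3,43/3] y:[51,56] z:[18,32] -> miss, prune
    N8 x:[38/3,61/3] y:[15,52] z:[24,50] -> miss, prune
  N11 x:[26/3,49/3] y:[15,51] z:[7,22] -> hit [15,49/3], descend [3, 14]
    N3 x:[34/3,49/3] y:[15,44] z:[14,22] -> hit [15,49/3], descend [1, 12]
      N1 x:[34/3,49/3] y:[15,21] z:[14,22] -> hit [15,49/3] leaf, test {P6(miss), P9(miss)}
      N12 x:[13,15] y:[23,44] z:[14,21] -> miss, prune
    N14 x:[26/3,38/3] y:[45,51] z:[7,16] -> miss, prune

order=[0, 10, 7, 8, 11, 3, 1, 12, 14]  |boxes|=9  |leaves|=1  hit=miss

== RESULT ==
[0, 10, 7, 8, 11, 3, 1, 12, 14]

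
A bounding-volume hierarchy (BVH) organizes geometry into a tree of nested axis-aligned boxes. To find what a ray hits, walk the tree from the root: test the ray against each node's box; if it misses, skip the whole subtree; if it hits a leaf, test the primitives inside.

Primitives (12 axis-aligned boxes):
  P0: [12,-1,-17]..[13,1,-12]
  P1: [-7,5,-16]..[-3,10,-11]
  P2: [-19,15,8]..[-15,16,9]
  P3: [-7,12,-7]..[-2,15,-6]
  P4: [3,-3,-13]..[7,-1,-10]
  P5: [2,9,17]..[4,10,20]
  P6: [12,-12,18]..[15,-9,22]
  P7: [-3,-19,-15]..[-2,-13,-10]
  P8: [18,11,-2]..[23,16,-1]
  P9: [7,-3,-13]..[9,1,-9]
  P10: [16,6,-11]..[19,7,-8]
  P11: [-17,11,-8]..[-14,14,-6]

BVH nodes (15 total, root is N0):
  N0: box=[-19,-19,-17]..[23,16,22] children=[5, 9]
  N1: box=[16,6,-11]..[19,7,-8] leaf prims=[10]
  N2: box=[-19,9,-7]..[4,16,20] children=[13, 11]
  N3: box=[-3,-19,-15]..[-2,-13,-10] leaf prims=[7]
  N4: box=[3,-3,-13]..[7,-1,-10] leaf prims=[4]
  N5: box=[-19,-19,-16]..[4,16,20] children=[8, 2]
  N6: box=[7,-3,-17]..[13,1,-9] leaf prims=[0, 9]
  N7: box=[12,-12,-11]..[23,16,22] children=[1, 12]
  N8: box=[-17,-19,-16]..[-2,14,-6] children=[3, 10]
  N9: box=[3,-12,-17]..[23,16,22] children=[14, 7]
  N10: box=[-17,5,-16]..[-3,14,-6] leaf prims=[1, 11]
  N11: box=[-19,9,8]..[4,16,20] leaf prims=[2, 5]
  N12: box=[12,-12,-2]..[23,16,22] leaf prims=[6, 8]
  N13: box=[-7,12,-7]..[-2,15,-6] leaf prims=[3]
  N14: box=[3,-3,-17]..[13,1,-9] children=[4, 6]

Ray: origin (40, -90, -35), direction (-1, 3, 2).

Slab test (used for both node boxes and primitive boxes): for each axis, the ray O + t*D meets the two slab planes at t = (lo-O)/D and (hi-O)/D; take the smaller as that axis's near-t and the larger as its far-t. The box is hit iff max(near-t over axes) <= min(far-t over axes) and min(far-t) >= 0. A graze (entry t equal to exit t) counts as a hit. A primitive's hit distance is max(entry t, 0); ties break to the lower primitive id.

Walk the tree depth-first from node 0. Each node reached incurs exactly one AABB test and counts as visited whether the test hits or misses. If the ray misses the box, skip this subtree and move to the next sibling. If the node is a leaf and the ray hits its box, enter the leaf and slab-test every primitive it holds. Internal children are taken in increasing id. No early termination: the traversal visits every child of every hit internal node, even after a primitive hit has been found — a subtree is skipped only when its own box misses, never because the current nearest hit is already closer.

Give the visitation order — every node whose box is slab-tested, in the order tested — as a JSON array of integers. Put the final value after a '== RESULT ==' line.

Traverse from the root:
N0 x:[17,59] y:[71/3,106/3] z:[9,57/2] -> hit [71/3,57/2], descend [5, 9]
  N5 x:[36,59] y:[71/3,106/3] z:[19/2,55/2] -> miss, prune
  N9 x:[17,37] y:[26,106/3] z:[9,57/2] -> hit [26,57/2], descend [7, 14]
    N7 x:[17,28] y:[26,106/3] z:[12,57/2] -> hit [26,28], descend [1, 12]
      N1 x:[21,24] y:[32,97/3] z:[12,27/2] -> miss, prune
      N12 x:[17,28] y:[26,106/3] z:[33/2,57/2] -> hit [26,28] leaf, test {P6@t=53/2, P8(miss)}
    N14 x:[27,37] y:[29,91/3] z:[9,13] -> miss, prune

7 AABB tests over nodes [0, 5, 9, 7, 1, 12, 14]; 1 leaf entered; closest P6.

== RESULT ==
[0, 5, 9, 7, 1, 12, 14]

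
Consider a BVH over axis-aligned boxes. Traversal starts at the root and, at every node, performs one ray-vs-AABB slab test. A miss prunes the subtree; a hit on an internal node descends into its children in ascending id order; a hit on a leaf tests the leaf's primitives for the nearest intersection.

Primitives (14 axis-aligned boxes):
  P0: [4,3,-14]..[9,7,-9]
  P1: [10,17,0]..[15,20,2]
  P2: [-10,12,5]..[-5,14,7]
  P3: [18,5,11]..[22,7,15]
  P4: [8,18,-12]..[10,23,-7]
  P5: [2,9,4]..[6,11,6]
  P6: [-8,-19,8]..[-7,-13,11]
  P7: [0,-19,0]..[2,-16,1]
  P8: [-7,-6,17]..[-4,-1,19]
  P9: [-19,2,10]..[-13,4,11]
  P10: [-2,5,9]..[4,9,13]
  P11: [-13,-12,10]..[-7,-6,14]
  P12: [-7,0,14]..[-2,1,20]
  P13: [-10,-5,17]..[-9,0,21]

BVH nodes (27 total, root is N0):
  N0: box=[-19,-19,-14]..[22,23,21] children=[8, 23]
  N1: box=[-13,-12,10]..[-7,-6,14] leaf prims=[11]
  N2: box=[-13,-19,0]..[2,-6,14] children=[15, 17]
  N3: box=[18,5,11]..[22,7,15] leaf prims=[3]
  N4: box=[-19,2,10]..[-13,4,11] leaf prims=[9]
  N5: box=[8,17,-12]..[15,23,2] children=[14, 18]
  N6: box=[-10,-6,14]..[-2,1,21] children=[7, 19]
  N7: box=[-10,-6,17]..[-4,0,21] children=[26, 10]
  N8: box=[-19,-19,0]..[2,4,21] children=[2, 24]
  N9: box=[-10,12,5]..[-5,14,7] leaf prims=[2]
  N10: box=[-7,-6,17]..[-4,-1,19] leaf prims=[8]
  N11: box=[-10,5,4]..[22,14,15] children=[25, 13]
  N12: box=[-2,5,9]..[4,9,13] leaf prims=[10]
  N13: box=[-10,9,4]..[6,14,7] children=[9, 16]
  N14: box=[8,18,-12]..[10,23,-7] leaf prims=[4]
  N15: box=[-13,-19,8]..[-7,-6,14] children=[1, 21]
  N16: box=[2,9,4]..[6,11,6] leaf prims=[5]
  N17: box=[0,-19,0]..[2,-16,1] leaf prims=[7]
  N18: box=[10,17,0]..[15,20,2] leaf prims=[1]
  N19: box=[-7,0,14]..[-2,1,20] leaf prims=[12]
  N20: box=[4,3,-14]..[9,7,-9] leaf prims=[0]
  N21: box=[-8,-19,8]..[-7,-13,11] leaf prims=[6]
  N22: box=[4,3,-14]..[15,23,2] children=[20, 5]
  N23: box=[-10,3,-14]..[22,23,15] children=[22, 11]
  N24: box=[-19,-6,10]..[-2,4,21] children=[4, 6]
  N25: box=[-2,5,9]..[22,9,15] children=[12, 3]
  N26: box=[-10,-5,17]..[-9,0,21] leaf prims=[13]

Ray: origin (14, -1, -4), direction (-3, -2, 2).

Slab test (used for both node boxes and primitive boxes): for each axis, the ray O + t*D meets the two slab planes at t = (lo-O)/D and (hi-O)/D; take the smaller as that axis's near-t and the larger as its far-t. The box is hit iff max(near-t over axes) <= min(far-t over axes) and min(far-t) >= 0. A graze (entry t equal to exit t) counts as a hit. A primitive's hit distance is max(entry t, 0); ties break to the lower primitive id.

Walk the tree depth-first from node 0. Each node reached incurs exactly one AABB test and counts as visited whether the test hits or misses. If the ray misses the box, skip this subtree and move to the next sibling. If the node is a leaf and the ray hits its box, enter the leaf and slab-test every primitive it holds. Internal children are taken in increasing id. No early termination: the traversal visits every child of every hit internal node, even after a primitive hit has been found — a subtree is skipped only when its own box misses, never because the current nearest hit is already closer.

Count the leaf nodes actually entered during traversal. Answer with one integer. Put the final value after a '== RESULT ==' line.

Traverse from the root:
N0 x:[-8/3,11] y:[-12,9] z:[-5,25/2] -> hit [-8/3,9], descend [8, 23]
  N8 x:[4,11] y:[-5/2,9] z:[2,25/2] -> hit [4,9], descend [2, 24]
    N2 x:[4,9] y:[5/2,9] z:[2,9] -> hit [4,9], descend [15, 17]
      N15 x:[7,9] y:[5/2,9] z:[6,9] -> hit [7,9], descend [1, 21]
        N1 x:[7,9] y:[5/2,11/2] z:[7,9] -> miss, prune
        N21 x:[7,22/3] y:[6,9] z:[6,15/2] -> hit [7,22/3] leaf, test {P6@t=7}
      N17 x:[4,14/3] y:[15/2,9] z:[2,5/2] -> miss, prune
    N24 x:[16/3,11] y:[-5/2,5/2] z:[7,25/2] -> miss, prune
  N23 x:[-8/3,8] y:[-12,-2] z:[-5,19/2] -> miss, prune

Summary -> nodes [0, 8, 2, 15, 1, 21, 17, 24, 23]; box-tests=9; leaf-entries=1; first=P6

== RESULT ==
1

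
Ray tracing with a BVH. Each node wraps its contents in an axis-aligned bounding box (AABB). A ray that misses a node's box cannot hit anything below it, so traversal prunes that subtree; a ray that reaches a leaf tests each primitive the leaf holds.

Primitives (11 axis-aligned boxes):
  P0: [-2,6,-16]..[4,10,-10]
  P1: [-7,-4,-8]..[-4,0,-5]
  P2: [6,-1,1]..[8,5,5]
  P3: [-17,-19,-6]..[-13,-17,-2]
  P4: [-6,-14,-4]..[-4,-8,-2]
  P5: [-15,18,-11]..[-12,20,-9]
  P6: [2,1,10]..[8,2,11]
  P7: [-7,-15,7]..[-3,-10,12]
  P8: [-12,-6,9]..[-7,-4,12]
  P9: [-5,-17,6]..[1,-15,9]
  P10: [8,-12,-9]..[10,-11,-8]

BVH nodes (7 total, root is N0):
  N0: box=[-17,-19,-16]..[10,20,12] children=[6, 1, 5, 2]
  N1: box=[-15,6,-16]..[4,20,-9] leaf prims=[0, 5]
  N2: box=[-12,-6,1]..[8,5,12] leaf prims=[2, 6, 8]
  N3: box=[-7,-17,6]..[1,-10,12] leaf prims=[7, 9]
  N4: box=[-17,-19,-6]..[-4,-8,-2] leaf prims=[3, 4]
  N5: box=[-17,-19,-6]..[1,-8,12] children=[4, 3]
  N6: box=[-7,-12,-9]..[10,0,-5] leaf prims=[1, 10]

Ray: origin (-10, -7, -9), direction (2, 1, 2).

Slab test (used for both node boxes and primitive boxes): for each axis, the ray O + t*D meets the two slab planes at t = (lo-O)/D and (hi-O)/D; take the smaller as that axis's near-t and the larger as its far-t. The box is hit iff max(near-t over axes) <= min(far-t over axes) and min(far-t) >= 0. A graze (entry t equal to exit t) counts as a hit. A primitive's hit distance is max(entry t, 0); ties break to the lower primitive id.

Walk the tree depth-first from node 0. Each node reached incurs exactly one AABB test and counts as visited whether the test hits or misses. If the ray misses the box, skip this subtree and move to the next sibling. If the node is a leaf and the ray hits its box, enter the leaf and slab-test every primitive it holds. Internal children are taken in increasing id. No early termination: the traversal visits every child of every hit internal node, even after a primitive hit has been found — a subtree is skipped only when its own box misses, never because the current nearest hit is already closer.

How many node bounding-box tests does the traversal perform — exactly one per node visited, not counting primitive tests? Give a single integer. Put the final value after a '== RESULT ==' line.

Trace the traversal:
N0 x:[-7/2,10] y:[-12,27] z:[-7/2,21/2] -> hit [-7/2,10], descend [1, 2, 5, 6]
  N1 x:[-5/2,7] y:[13,27] z:[-7/2,0] -> miss, prune
  N2 x:[-1,9] y:[1,12] z:[5,21/2] -> hit [5,9] leaf, test {P2(miss), P6(miss), P8(miss)}
  N5 x:[-7/2,11/2] y:[-12,-1] z:[3/2,21/2] -> miss, prune
  N6 x:[3/2,10] y:[-5,7] z:[0,2] -> hit [3/2,2] leaf, test {P1(miss), P10(miss)}

Summary -> nodes [0, 1, 2, 5, 6]; box-tests=5; leaf-entries=2; first=miss

== RESULT ==
5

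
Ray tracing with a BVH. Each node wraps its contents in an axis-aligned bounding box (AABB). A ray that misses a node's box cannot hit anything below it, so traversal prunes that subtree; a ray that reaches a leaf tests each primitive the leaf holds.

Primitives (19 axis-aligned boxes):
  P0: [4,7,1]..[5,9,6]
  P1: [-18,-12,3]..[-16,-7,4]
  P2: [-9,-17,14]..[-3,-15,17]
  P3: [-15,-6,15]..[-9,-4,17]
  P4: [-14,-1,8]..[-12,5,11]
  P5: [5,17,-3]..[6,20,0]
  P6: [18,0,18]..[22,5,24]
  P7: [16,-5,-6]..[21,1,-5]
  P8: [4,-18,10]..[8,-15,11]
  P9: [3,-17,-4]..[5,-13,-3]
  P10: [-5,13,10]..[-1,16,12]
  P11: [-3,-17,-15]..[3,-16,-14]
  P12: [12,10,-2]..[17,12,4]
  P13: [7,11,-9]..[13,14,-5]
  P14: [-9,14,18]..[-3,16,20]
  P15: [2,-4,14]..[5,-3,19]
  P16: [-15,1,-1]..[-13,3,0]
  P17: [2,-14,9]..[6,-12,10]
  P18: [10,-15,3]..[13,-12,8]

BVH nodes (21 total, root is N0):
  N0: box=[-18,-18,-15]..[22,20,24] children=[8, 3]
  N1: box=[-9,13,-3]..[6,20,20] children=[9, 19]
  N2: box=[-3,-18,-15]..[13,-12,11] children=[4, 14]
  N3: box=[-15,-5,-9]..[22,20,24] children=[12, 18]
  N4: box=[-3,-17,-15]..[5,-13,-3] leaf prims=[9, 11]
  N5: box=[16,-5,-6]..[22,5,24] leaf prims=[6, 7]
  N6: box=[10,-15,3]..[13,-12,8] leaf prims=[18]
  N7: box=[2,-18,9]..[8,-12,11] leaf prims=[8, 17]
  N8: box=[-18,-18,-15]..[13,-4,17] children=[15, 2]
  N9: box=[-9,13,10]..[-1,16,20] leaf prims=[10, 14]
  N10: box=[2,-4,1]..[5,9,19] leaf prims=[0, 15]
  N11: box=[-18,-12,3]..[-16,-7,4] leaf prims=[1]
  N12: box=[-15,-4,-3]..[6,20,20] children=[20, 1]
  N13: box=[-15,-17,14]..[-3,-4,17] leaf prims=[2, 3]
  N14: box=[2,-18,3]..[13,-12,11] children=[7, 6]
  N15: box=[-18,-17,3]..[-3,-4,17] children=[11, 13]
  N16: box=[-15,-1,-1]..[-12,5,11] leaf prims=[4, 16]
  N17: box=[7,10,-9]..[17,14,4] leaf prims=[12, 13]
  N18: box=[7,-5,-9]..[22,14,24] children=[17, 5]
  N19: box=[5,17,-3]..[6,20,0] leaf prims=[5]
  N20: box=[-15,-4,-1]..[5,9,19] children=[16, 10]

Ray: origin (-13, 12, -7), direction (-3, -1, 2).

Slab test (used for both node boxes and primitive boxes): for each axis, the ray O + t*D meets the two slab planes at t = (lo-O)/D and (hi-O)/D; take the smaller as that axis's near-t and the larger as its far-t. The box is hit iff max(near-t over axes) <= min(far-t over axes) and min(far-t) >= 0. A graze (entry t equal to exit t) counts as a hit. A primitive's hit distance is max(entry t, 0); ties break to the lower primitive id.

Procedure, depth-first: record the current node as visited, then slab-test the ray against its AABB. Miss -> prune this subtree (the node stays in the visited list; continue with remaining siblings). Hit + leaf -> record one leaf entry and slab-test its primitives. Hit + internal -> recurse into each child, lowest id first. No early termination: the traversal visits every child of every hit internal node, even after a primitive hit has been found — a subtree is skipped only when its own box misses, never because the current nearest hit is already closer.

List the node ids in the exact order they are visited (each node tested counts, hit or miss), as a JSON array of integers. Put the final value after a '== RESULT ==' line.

Traverse from the root:
N0 x:[-35/3,5/3] y:[-8,30] z:[-4,31/2] -> hit [-4,5/3], descend [3, 8]
  N3 x:[-35/3,2/3] y:[-8,17] z:[-1,31/2] -> hit [-1,2/3], descend [12, 18]
    N12 x:[-19/3,2/3] y:[-8,16] z:[2,27/2] -> miss, prune
    N18 x:[-35/3,-20/3] y:[-2,17] z:[-1,31/2] -> miss, prune
  N8 x:[-26/3,5/3] y:[16,30] z:[-4,12] -> miss, prune

Summary -> nodes [0, 3, 12, 18, 8]; box-tests=5; leaf-entries=0; first=miss

== RESULT ==
[0, 3, 12, 18, 8]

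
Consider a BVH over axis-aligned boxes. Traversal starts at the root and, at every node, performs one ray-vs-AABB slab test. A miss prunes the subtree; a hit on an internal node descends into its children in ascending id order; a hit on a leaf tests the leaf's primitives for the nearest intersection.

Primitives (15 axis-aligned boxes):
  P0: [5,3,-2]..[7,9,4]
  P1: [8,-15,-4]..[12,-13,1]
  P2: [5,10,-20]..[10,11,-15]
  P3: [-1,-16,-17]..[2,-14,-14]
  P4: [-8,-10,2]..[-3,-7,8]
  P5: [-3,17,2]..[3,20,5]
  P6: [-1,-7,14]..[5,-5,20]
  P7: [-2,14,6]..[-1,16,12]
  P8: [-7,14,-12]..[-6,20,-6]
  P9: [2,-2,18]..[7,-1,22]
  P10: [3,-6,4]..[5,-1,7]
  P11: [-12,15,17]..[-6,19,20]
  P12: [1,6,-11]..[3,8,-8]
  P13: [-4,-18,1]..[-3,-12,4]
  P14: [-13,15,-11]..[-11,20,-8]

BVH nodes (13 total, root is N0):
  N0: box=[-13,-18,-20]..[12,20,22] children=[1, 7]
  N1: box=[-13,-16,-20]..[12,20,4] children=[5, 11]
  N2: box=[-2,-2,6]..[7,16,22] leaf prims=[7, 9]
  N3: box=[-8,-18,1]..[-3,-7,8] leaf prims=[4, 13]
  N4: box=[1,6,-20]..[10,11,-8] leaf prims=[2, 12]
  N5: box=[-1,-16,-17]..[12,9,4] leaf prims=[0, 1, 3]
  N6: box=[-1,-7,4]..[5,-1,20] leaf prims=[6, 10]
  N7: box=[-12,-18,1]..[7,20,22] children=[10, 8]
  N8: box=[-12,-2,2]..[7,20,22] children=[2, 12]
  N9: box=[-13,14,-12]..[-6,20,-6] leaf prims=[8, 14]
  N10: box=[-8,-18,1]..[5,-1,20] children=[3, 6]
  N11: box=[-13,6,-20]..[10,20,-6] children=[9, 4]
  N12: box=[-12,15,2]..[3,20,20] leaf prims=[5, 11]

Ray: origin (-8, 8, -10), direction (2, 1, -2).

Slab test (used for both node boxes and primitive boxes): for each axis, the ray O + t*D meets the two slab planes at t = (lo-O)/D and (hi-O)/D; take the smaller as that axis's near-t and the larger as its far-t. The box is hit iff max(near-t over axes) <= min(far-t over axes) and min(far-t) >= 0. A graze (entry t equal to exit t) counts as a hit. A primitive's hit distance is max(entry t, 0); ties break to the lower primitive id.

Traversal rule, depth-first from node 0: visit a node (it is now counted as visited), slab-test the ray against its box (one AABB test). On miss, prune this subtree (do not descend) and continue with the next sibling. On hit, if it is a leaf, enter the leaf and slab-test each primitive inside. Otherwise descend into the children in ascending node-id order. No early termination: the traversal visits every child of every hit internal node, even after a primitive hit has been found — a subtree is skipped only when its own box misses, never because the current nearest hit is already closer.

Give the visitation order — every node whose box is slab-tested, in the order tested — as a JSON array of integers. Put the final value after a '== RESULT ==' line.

Trace the traversal:
N0 x:[-5/2,10] y:[-26,12] z:[-16,5] -> hit [-5/2,5], descend [1, 7]
  N1 x:[-5/2,10] y:[-24,12] z:[-7,5] -> hit [-5/2,5], descend [5, 11]
    N5 x:[7/2,10] y:[-24,1] z:[-7,7/2] -> miss, prune
    N11 x:[-5/2,9] y:[-2,12] z:[-2,5] -> hit [-2,5], descend [4, 9]
      N4 x:[9/2,9] y:[-2,3] z:[-1,5] -> miss, prune
      N9 x:[-5/2,1] y:[6,12] z:[-2,1] -> miss, prune
  N7 x:[-2,15/2] y:[-26,12] z:[-16,-11/2] -> miss, prune

Visited [0, 1, 5, 11, 4, 9, 7]. Tests: 7 box, 0 leaf. Nearest: miss.

== RESULT ==
[0, 1, 5, 11, 4, 9, 7]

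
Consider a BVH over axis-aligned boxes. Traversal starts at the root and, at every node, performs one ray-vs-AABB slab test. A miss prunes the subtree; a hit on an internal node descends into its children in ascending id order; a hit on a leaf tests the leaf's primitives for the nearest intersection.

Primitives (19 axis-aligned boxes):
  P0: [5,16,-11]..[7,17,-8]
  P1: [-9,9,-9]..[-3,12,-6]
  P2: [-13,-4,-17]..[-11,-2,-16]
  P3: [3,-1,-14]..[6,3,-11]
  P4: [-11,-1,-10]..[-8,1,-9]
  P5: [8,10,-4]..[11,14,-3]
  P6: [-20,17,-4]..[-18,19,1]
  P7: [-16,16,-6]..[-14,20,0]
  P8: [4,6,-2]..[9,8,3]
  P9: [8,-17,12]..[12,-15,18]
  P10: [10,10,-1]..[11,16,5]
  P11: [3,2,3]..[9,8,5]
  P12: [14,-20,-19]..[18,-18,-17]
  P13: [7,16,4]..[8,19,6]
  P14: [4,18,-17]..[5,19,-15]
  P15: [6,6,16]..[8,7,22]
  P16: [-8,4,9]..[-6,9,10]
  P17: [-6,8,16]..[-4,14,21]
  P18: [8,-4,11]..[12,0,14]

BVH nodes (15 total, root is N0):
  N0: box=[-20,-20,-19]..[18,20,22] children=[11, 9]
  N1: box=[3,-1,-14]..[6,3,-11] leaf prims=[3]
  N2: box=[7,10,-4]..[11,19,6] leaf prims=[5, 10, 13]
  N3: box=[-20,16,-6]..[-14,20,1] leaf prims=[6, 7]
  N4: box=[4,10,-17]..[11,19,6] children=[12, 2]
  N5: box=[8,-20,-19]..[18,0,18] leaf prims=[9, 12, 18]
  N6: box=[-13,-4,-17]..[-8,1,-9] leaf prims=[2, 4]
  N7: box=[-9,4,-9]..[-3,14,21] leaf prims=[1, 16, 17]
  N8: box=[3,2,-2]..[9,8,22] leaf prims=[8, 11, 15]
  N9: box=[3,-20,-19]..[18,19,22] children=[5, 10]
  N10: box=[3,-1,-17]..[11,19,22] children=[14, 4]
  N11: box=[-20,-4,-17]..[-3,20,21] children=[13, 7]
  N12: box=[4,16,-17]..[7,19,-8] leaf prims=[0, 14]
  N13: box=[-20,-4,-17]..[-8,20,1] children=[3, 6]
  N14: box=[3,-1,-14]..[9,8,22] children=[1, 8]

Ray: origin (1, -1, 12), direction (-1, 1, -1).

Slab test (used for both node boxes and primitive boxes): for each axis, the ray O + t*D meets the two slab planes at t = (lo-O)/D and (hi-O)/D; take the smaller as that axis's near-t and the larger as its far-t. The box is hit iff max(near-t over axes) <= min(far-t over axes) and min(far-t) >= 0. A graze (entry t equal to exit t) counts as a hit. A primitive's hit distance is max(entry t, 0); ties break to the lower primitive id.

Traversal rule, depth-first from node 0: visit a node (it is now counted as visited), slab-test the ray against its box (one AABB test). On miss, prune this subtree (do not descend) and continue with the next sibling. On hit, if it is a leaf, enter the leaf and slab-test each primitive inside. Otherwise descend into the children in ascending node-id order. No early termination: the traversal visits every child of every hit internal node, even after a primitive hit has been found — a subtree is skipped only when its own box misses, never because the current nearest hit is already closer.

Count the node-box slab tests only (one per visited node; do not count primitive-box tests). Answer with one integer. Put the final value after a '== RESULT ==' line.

Trace the traversal:
N0 x:[-17,21] y:[-19,21] z:[-10,31] -> hit [-10,21], descend [9, 11]
  N9 x:[-17,-2] y:[-19,20] z:[-10,31] -> miss, prune
  N11 x:[4,21] y:[-3,21] z:[-9,29] -> hit [4,21], descend [7, 13]
    N7 x:[4,10] y:[5,15] z:[-9,21] -> hit [5,10] leaf, test {P1(miss), P16(miss), P17(miss)}
    N13 x:[9,21] y:[-3,21] z:[11,29] -> hit [11,21], descend [3, 6]
      N3 x:[15,21] y:[17,21] z:[11,18] -> hit [17,18] leaf, test {P6(miss), P7@t=17}
      N6 x:[9,14] y:[-3,2] z:[21,29] -> miss, prune

7 AABB tests over nodes [0, 9, 11, 7, 13, 3, 6]; 2 leaves entered; closest P7.

== RESULT ==
7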